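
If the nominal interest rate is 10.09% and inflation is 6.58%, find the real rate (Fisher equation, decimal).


Formula: (1 + r_real) = (1 + r_nom) / (1 + inflation)
Substituting: (1 + r_real) = 1.1009 / 1.0658
(1 + r_real) = 1.032933
r_real = 1.032933 - 1 = 0.032933

0.032933


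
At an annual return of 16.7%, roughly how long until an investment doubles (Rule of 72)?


Formula: Years ≈ 72 / r
Substituting: Years ≈ 72 / 16.7
Years ≈ 4.3

4.3 years


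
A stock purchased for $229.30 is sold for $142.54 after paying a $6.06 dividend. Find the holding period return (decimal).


Formula: HPR = (P1 - P0 + D) / P0
Gain: $142.54 - $229.30 + $6.06 = -$80.70
HPR = -$80.70 / $229.30 = -0.3519

-0.3519


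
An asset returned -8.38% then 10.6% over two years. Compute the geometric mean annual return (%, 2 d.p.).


Formula: Geometric mean = ((1+r1)*(1+r2))^(1/2) - 1
Product: (1 + -0.0838) * (1 + 0.106) = 0.9162 * 1.106 = 1.013317
Square root: 1.013317^0.5 = 1.006637
Geometric mean = 1.006637 - 1 = 0.006637
As percentage: 0.66%

0.66%


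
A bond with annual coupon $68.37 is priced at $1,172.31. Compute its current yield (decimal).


Formula: Current yield = annual coupon / price
Substituting: CY = $68.37 / $1,172.31
CY = 0.058321

0.058321


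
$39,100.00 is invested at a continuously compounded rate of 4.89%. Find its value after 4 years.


Formula: FV = P * e^(r*t)
Exponent: r*t = 0.0489 * 4 = 0.1956
e^(0.1956) = 1.21604
FV = $39,100.00 * 1.21604 = $47,547.18

$47,547.18


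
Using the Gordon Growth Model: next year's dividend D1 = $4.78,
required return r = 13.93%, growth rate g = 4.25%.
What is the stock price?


Formula: P = D1 / (r - g)
Spread: r - g = 0.1393 - 0.0425 = 0.0968
Substituting: P = $4.78 / 0.0968
P = $49.38

$49.38


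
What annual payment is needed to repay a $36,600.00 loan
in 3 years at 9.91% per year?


Formula: PMT = PV * r / (1 - (1+r)^(-n))
Denominator: 1 - (1 + 0.0991)^(-3) = 0.246838
Numerator: $36,600.00 * 0.0991 = 3627.06
PMT = 3627.06 / 0.246838 = $14,694.09

$14,694.09


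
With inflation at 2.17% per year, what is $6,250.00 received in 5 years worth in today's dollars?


Formula: Real value = nominal / (1 + inflation)^years
Price level: (1 + 0.0217)^5 = 1.113312
Real value = $6,250.00 / 1.113312 = $5,613.88

$5,613.88


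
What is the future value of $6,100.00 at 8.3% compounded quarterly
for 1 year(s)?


Formula: FV = P * (1 + r/m)^(m*t)
Period rate: r/m = 0.083 / 4 = 0.02075
Total periods: m*t = 4 * 1 = 4
Growth factor: (1 + 0.02075)^4 = 1.085619
FV = $6,100.00 * 1.085619 = $6,622.28

$6,622.28


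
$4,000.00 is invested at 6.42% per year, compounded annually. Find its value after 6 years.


Formula: FV = P * (1 + r)^n
Substituting: FV = $4,000.00 * (1 + 0.0642)^6
Growth factor: (1.0642)^6 = 1.452578
FV = $4,000.00 * 1.452578 = $5,810.31

$5,810.31


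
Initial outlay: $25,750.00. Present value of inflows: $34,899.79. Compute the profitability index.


Formula: PI = PV(cash flows) / initial investment
Substituting: PI = $34,899.79 / $25,750.00
PI = 1.3553

1.3553


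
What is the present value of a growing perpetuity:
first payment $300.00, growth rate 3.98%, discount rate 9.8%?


Formula: PV = C / (r - g)
Spread: r - g = 0.098 - 0.0398 = 0.0582
Substituting: PV = $300.00 / 0.0582
PV = $5,154.64

$5,154.64


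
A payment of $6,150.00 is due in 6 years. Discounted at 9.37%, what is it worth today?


Formula: PV = FV / (1 + r)^n
Substituting: PV = $6,150.00 / (1 + 0.0937)^6
Discount factor: (1.0937)^6 = 1.711549
PV = $6,150.00 / 1.711549 = $3,593.24

$3,593.24


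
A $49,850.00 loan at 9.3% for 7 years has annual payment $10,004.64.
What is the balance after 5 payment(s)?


Formula: Balance = PV*(1+r)^k - PMT*((1+r)^k - 1)/r
Growth: (1 + 0.093)^5 = 1.559915
Accumulated factor: ((1+r)^k - 1)/r = 6.020587
Balance = $49,850.00 * 1.559915 - $10,004.64 * 6.020587
Balance = $17,527.94

$17,527.94


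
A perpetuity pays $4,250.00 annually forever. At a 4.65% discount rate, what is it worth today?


Formula: PV = C / r
Substituting: PV = $4,250.00 / 0.0465
PV = $91,397.85

$91,397.85


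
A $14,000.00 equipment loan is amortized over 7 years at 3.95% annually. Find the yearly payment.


Formula: PMT = PV * r / (1 - (1+r)^(-n))
Denominator: 1 - (1 + 0.0395)^(-7) = 0.23752
Numerator: $14,000.00 * 0.0395 = 553.0
PMT = 553.0 / 0.23752 = $2,328.23

$2,328.23


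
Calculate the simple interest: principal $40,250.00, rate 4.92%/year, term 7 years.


Formula: I = P * r * t
Substituting: I = $40,250.00 * 0.0492 * 7
Step: I = $40,250.00 * 0.3444
I = $13,862.10

$13,862.10


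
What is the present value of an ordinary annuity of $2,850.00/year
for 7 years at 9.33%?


Formula: PV = PMT * (1 - (1+r)^(-n)) / r
Discount factor: (1 + 0.0933)^(-7) = 0.53558
Bracket: 1 - 0.53558 = 0.46442
PV = $2,850.00 * 0.46442 / 0.0933 = $14,186.46

$14,186.46


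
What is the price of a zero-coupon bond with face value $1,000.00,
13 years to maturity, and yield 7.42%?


Formula: Price = FV / (1 + r)^n
Substituting: Price = $1,000.00 / (1 + 0.0742)^13
Discount factor: (1.0742)^13 = 2.535753
Price = $1,000.00 / 2.535753 = $394.36

$394.36


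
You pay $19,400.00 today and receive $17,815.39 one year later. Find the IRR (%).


Formula: IRR = C1/C0 - 1
Substituting: IRR = $17,815.39 / $19,400.00 - 1
Ratio: 0.918319 - 1 = -0.081681
IRR = -8.1681%

-8.1681%


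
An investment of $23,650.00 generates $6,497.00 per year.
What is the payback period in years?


Formula: Payback = investment / annual cash flow
Substituting: Payback = $23,650.00 / $6,497.00
Payback = 3.6401 years

3.6401 years


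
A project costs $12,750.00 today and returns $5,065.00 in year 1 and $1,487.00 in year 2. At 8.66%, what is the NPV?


Formula: NPV = C0 + C1/(1+r) + C2/(1+r)^2
Discount C1: $5,065.00 / (1 + 0.0866) = $4,661.33
Discount C2: $1,487.00 / (1 + 0.0866)^2 = $1,259.42
NPV = -$12,750.00 + $4,661.33 + $1,259.42 = -$6,829.25

-$6,829.25


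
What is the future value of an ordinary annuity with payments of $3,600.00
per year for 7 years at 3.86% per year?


Formula: FV = PMT * ((1+r)^n - 1) / r
Growth factor: (1 + 0.0386)^7 = 1.303582
Numerator: 1.303582 - 1 = 0.303582
FV = $3,600.00 * 0.303582 / 0.0386 = $28,313.31

$28,313.31


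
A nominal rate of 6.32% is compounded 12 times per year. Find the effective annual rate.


Formula: EAR = (1 + r/m)^m - 1
Period rate: r/m = 0.0632 / 12 = 0.005267
Compounding: (1 + 0.005267)^12 = 1.065063
EAR = 1.065063 - 1 = 0.065063

0.065063


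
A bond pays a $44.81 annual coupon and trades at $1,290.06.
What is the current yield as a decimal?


Formula: Current yield = annual coupon / price
Substituting: CY = $44.81 / $1,290.06
CY = 0.034735

0.034735


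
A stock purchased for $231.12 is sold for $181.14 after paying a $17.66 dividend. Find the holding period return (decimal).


Formula: HPR = (P1 - P0 + D) / P0
Gain: $181.14 - $231.12 + $17.66 = -$32.32
HPR = -$32.32 / $231.12 = -0.1398

-0.1398


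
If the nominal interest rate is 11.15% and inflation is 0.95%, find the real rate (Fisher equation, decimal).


Formula: (1 + r_real) = (1 + r_nom) / (1 + inflation)
Substituting: (1 + r_real) = 1.1115 / 1.0095
(1 + r_real) = 1.10104
r_real = 1.10104 - 1 = 0.10104

0.10104


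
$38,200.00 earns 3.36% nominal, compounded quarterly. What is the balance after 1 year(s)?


Formula: FV = P * (1 + r/m)^(m*t)
Period rate: r/m = 0.0336 / 4 = 0.0084
Total periods: m*t = 4 * 1 = 4
Growth factor: (1 + 0.0084)^4 = 1.034026
FV = $38,200.00 * 1.034026 = $39,499.78

$39,499.78


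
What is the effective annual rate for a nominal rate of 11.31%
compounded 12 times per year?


Formula: EAR = (1 + r/m)^m - 1
Period rate: r/m = 0.1131 / 12 = 0.009425
Compounding: (1 + 0.009425)^12 = 1.119151
EAR = 1.119151 - 1 = 0.119151

0.119151


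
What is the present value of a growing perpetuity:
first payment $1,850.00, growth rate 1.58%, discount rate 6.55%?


Formula: PV = C / (r - g)
Spread: r - g = 0.0655 - 0.0158 = 0.0497
Substituting: PV = $1,850.00 / 0.0497
PV = $37,223.34

$37,223.34


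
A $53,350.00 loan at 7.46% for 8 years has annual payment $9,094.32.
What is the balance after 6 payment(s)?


Formula: Balance = PV*(1+r)^k - PMT*((1+r)^k - 1)/r
Growth: (1 + 0.0746)^6 = 1.539859
Accumulated factor: ((1+r)^k - 1)/r = 7.236719
Balance = $53,350.00 * 1.539859 - $9,094.32 * 7.236719
Balance = $16,338.45

$16,338.45


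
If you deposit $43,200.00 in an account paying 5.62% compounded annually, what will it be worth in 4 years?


Formula: FV = P * (1 + r)^n
Substituting: FV = $43,200.00 * (1 + 0.0562)^4
Growth factor: (1.0562)^4 = 1.244471
FV = $43,200.00 * 1.244471 = $53,761.13

$53,761.13


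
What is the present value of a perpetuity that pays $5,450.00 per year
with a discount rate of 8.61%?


Formula: PV = C / r
Substituting: PV = $5,450.00 / 0.0861
PV = $63,298.49

$63,298.49


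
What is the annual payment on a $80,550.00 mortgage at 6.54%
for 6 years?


Formula: PMT = PV * r / (1 - (1+r)^(-n))
Denominator: 1 - (1 + 0.0654)^(-6) = 0.316208
Numerator: $80,550.00 * 0.0654 = 5267.97
PMT = 5267.97 / 0.316208 = $16,659.81

$16,659.81


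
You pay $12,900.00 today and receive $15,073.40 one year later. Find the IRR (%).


Formula: IRR = C1/C0 - 1
Substituting: IRR = $15,073.40 / $12,900.00 - 1
Ratio: 1.168481 - 1 = 0.168481
IRR = 16.8481%

16.8481%


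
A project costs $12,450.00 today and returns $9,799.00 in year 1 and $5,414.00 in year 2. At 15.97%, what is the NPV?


Formula: NPV = C0 + C1/(1+r) + C2/(1+r)^2
Discount C1: $9,799.00 / (1 + 0.1597) = $8,449.60
Discount C2: $5,414.00 / (1 + 0.1597)^2 = $4,025.57
NPV = -$12,450.00 + $8,449.60 + $4,025.57 = $25.16

$25.16


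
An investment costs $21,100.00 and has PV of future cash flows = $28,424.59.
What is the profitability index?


Formula: PI = PV(cash flows) / initial investment
Substituting: PI = $28,424.59 / $21,100.00
PI = 1.3471

1.3471


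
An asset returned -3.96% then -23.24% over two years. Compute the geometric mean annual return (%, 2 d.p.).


Formula: Geometric mean = ((1+r1)*(1+r2))^(1/2) - 1
Product: (1 + -0.0396) * (1 + -0.2324) = 0.9604 * 0.7676 = 0.737203
Square root: 0.737203^0.5 = 0.858605
Geometric mean = 0.858605 - 1 = -0.141395
As percentage: -14.14%

-14.14%


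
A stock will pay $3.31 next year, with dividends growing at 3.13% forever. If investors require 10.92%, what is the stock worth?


Formula: P = D1 / (r - g)
Spread: r - g = 0.1092 - 0.0313 = 0.0779
Substituting: P = $3.31 / 0.0779
P = $42.49

$42.49


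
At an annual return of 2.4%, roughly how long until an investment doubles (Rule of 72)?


Formula: Years ≈ 72 / r
Substituting: Years ≈ 72 / 2.4
Years ≈ 30.0

30.0 years


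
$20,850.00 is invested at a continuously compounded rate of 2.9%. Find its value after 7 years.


Formula: FV = P * e^(r*t)
Exponent: r*t = 0.029 * 7 = 0.203
e^(0.203) = 1.225072
FV = $20,850.00 * 1.225072 = $25,542.76

$25,542.76


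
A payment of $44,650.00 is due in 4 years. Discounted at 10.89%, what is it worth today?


Formula: PV = FV / (1 + r)^n
Substituting: PV = $44,650.00 / (1 + 0.1089)^4
Discount factor: (1.1089)^4 = 1.512062
PV = $44,650.00 / 1.512062 = $29,529.22

$29,529.22


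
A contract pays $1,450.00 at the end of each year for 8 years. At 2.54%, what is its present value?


Formula: PV = PMT * (1 - (1+r)^(-n)) / r
Discount factor: (1 + 0.0254)^(-8) = 0.818189
Bracket: 1 - 0.818189 = 0.181811
PV = $1,450.00 * 0.181811 / 0.0254 = $10,378.99

$10,378.99


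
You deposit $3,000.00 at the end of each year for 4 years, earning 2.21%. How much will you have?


Formula: FV = PMT * ((1+r)^n - 1) / r
Growth factor: (1 + 0.0221)^4 = 1.091374
Numerator: 1.091374 - 1 = 0.091374
FV = $3,000.00 * 0.091374 / 0.0221 = $12,403.69

$12,403.69


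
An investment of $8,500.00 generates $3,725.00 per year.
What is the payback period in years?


Formula: Payback = investment / annual cash flow
Substituting: Payback = $8,500.00 / $3,725.00
Payback = 2.2819 years

2.2819 years


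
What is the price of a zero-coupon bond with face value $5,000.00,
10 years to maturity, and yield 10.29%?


Formula: Price = FV / (1 + r)^n
Substituting: Price = $5,000.00 / (1 + 0.1029)^10
Discount factor: (1.1029)^10 = 2.66294
Price = $5,000.00 / 2.66294 = $1,877.62

$1,877.62


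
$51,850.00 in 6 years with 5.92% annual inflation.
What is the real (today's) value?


Formula: Real value = nominal / (1 + inflation)^years
Price level: (1 + 0.0592)^6 = 1.412108
Real value = $51,850.00 / 1.412108 = $36,718.16

$36,718.16


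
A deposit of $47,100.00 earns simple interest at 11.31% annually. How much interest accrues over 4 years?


Formula: I = P * r * t
Substituting: I = $47,100.00 * 0.1131 * 4
Step: I = $47,100.00 * 0.4524
I = $21,308.04

$21,308.04


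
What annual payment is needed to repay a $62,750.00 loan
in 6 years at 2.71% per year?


Formula: PMT = PV * r / (1 - (1+r)^(-n))
Denominator: 1 - (1 + 0.0271)^(-6) = 0.148227
Numerator: $62,750.00 * 0.0271 = 1700.525
PMT = 1700.525 / 0.148227 = $11,472.40

$11,472.40


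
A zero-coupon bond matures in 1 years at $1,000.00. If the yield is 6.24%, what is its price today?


Formula: Price = FV / (1 + r)^n
Substituting: Price = $1,000.00 / (1 + 0.0624)^1
Discount factor: (1.0624)^1 = 1.0624
Price = $1,000.00 / 1.0624 = $941.27

$941.27


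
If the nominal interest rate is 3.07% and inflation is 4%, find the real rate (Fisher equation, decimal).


Formula: (1 + r_real) = (1 + r_nom) / (1 + inflation)
Substituting: (1 + r_real) = 1.0307 / 1.04
(1 + r_real) = 0.991058
r_real = 0.991058 - 1 = -0.008942

-0.008942


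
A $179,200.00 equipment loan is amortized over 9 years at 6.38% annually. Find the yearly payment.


Formula: PMT = PV * r / (1 - (1+r)^(-n))
Denominator: 1 - (1 + 0.0638)^(-9) = 0.426861
Numerator: $179,200.00 * 0.0638 = 11432.96
PMT = 11432.96 / 0.426861 = $26,783.81

$26,783.81


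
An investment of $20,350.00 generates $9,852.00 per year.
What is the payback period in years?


Formula: Payback = investment / annual cash flow
Substituting: Payback = $20,350.00 / $9,852.00
Payback = 2.0656 years

2.0656 years


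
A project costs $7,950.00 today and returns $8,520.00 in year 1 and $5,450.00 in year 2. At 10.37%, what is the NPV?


Formula: NPV = C0 + C1/(1+r) + C2/(1+r)^2
Discount C1: $8,520.00 / (1 + 0.1037) = $7,719.49
Discount C2: $5,450.00 / (1 + 0.1037)^2 = $4,473.98
NPV = -$7,950.00 + $7,719.49 + $4,473.98 = $4,243.47

$4,243.47


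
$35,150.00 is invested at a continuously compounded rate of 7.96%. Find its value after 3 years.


Formula: FV = P * e^(r*t)
Exponent: r*t = 0.0796 * 3 = 0.2388
e^(0.2388) = 1.269725
FV = $35,150.00 * 1.269725 = $44,630.82

$44,630.82


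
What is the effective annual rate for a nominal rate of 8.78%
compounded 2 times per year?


Formula: EAR = (1 + r/m)^m - 1
Period rate: r/m = 0.0878 / 2 = 0.0439
Compounding: (1 + 0.0439)^2 = 1.089727
EAR = 1.089727 - 1 = 0.089727

0.089727


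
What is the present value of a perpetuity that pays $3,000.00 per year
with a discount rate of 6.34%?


Formula: PV = C / r
Substituting: PV = $3,000.00 / 0.0634
PV = $47,318.61

$47,318.61


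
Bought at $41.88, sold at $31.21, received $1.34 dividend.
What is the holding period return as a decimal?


Formula: HPR = (P1 - P0 + D) / P0
Gain: $31.21 - $41.88 + $1.34 = -$9.33
HPR = -$9.33 / $41.88 = -0.2228

-0.2228


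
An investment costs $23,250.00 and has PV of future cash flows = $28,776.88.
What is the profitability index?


Formula: PI = PV(cash flows) / initial investment
Substituting: PI = $28,776.88 / $23,250.00
PI = 1.2377

1.2377


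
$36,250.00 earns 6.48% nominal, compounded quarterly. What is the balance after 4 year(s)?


Formula: FV = P * (1 + r/m)^(m*t)
Period rate: r/m = 0.0648 / 4 = 0.0162
Total periods: m*t = 4 * 4 = 16
Growth factor: (1 + 0.0162)^16 = 1.293204
FV = $36,250.00 * 1.293204 = $46,878.65

$46,878.65


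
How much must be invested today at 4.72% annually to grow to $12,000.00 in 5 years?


Formula: PV = FV / (1 + r)^n
Substituting: PV = $12,000.00 / (1 + 0.0472)^5
Discount factor: (1.0472)^5 = 1.259355
PV = $12,000.00 / 1.259355 = $9,528.69

$9,528.69


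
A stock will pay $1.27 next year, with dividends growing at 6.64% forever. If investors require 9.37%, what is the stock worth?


Formula: P = D1 / (r - g)
Spread: r - g = 0.0937 - 0.0664 = 0.0273
Substituting: P = $1.27 / 0.0273
P = $46.52

$46.52


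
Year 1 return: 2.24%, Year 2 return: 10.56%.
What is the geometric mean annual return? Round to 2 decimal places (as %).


Formula: Geometric mean = ((1+r1)*(1+r2))^(1/2) - 1
Product: (1 + 0.0224) * (1 + 0.1056) = 1.0224 * 1.1056 = 1.130365
Square root: 1.130365^0.5 = 1.063186
Geometric mean = 1.063186 - 1 = 0.063186
As percentage: 6.32%

6.32%


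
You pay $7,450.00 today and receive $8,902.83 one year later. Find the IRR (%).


Formula: IRR = C1/C0 - 1
Substituting: IRR = $8,902.83 / $7,450.00 - 1
Ratio: 1.195011 - 1 = 0.195011
IRR = 19.5011%

19.5011%


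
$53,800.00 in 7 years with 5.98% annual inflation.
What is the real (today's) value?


Formula: Real value = nominal / (1 + inflation)^years
Price level: (1 + 0.0598)^7 = 1.501645
Real value = $53,800.00 / 1.501645 = $35,827.37

$35,827.37


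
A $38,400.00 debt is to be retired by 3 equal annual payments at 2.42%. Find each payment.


Formula: PMT = PV * r / (1 - (1+r)^(-n))
Denominator: 1 - (1 + 0.0242)^(-3) = 0.069223
Numerator: $38,400.00 * 0.0242 = 929.28
PMT = 929.28 / 0.069223 = $13,424.46

$13,424.46


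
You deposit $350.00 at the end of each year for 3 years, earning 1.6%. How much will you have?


Formula: FV = PMT * ((1+r)^n - 1) / r
Growth factor: (1 + 0.016)^3 = 1.048772
Numerator: 1.048772 - 1 = 0.048772
FV = $350.00 * 0.048772 / 0.016 = $1,066.89

$1,066.89


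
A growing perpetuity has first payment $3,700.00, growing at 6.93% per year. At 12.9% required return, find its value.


Formula: PV = C / (r - g)
Spread: r - g = 0.129 - 0.0693 = 0.0597
Substituting: PV = $3,700.00 / 0.0597
PV = $61,976.55

$61,976.55


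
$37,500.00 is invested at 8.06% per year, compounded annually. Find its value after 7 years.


Formula: FV = P * (1 + r)^n
Substituting: FV = $37,500.00 * (1 + 0.0806)^7
Growth factor: (1.0806)^7 = 1.7205
FV = $37,500.00 * 1.7205 = $64,518.76

$64,518.76


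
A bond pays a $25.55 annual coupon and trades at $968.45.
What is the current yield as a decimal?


Formula: Current yield = annual coupon / price
Substituting: CY = $25.55 / $968.45
CY = 0.026382

0.026382


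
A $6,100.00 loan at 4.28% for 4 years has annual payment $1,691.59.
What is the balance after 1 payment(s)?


Formula: Balance = PV*(1+r)^k - PMT*((1+r)^k - 1)/r
Growth: (1 + 0.0428)^1 = 1.0428
Accumulated factor: ((1+r)^k - 1)/r = 1.0
Balance = $6,100.00 * 1.0428 - $1,691.59 * 1.0
Balance = $4,669.49

$4,669.49


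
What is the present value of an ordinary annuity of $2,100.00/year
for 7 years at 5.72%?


Formula: PV = PMT * (1 - (1+r)^(-n)) / r
Discount factor: (1 + 0.0572)^(-7) = 0.677485
Bracket: 1 - 0.677485 = 0.322515
PV = $2,100.00 * 0.322515 / 0.0572 = $11,840.57

$11,840.57


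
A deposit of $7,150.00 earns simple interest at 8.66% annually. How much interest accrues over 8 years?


Formula: I = P * r * t
Substituting: I = $7,150.00 * 0.0866 * 8
Step: I = $7,150.00 * 0.6928
I = $4,953.52

$4,953.52


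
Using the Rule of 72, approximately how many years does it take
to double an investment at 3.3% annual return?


Formula: Years ≈ 72 / r
Substituting: Years ≈ 72 / 3.3
Years ≈ 21.8

21.8 years


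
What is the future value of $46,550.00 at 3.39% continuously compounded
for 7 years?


Formula: FV = P * e^(r*t)
Exponent: r*t = 0.0339 * 7 = 0.2373
e^(0.2373) = 1.267821
FV = $46,550.00 * 1.267821 = $59,017.09

$59,017.09


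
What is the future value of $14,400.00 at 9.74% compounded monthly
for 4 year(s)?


Formula: FV = P * (1 + r/m)^(m*t)
Period rate: r/m = 0.0974 / 12 = 0.008117
Total periods: m*t = 12 * 4 = 48
Growth factor: (1 + 0.008117)^48 = 1.47407
FV = $14,400.00 * 1.47407 = $21,226.61

$21,226.61


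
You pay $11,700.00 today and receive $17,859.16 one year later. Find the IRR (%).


Formula: IRR = C1/C0 - 1
Substituting: IRR = $17,859.16 / $11,700.00 - 1
Ratio: 1.526424 - 1 = 0.526424
IRR = 52.6424%

52.6424%


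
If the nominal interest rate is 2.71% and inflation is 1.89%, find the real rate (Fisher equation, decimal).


Formula: (1 + r_real) = (1 + r_nom) / (1 + inflation)
Substituting: (1 + r_real) = 1.0271 / 1.0189
(1 + r_real) = 1.008048
r_real = 1.008048 - 1 = 0.008048

0.008048


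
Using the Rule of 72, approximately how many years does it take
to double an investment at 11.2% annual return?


Formula: Years ≈ 72 / r
Substituting: Years ≈ 72 / 11.2
Years ≈ 6.4

6.4 years


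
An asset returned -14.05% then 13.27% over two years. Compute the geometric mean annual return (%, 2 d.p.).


Formula: Geometric mean = ((1+r1)*(1+r2))^(1/2) - 1
Product: (1 + -0.1405) * (1 + 0.1327) = 0.8595 * 1.1327 = 0.973556
Square root: 0.973556^0.5 = 0.986689
Geometric mean = 0.986689 - 1 = -0.013311
As percentage: -1.33%

-1.33%


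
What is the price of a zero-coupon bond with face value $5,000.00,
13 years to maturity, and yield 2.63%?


Formula: Price = FV / (1 + r)^n
Substituting: Price = $5,000.00 / (1 + 0.0263)^13
Discount factor: (1.0263)^13 = 1.401413
Price = $5,000.00 / 1.401413 = $3,567.83

$3,567.83


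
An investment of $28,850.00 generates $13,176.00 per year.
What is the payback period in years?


Formula: Payback = investment / annual cash flow
Substituting: Payback = $28,850.00 / $13,176.00
Payback = 2.1896 years

2.1896 years


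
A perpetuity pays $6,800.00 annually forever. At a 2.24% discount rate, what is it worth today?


Formula: PV = C / r
Substituting: PV = $6,800.00 / 0.0224
PV = $303,571.43

$303,571.43


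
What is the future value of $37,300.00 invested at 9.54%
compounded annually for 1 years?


Formula: FV = P * (1 + r)^n
Substituting: FV = $37,300.00 * (1 + 0.0954)^1
Growth factor: (1.0954)^1 = 1.0954
FV = $37,300.00 * 1.0954 = $40,858.42

$40,858.42


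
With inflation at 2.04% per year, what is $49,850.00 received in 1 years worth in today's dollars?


Formula: Real value = nominal / (1 + inflation)^years
Price level: (1 + 0.0204)^1 = 1.0204
Real value = $49,850.00 / 1.0204 = $48,853.39

$48,853.39


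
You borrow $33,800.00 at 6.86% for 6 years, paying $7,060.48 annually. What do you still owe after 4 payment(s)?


Formula: Balance = PV*(1+r)^k - PMT*((1+r)^k - 1)/r
Growth: (1 + 0.0686)^4 = 1.303949
Accumulated factor: ((1+r)^k - 1)/r = 4.430747
Balance = $33,800.00 * 1.303949 - $7,060.48 * 4.430747
Balance = $12,790.29

$12,790.29


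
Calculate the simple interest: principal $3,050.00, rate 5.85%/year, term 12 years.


Formula: I = P * r * t
Substituting: I = $3,050.00 * 0.0585 * 12
Step: I = $3,050.00 * 0.702
I = $2,141.10

$2,141.10


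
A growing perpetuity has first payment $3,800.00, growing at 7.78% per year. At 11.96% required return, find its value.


Formula: PV = C / (r - g)
Spread: r - g = 0.1196 - 0.0778 = 0.0418
Substituting: PV = $3,800.00 / 0.0418
PV = $90,909.09

$90,909.09


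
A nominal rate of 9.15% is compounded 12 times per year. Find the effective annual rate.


Formula: EAR = (1 + r/m)^m - 1
Period rate: r/m = 0.0915 / 12 = 0.007625
Compounding: (1 + 0.007625)^12 = 1.095437
EAR = 1.095437 - 1 = 0.095437

0.095437


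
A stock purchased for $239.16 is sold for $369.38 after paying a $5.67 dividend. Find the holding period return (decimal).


Formula: HPR = (P1 - P0 + D) / P0
Gain: $369.38 - $239.16 + $5.67 = $135.89
HPR = $135.89 / $239.16 = 0.5682

0.5682


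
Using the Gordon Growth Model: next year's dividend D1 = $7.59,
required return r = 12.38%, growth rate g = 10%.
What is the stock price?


Formula: P = D1 / (r - g)
Spread: r - g = 0.1238 - 0.1 = 0.0238
Substituting: P = $7.59 / 0.0238
P = $318.91

$318.91


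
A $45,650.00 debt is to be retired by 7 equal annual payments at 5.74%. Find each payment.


Formula: PMT = PV * r / (1 - (1+r)^(-n))
Denominator: 1 - (1 + 0.0574)^(-7) = 0.323411
Numerator: $45,650.00 * 0.0574 = 2620.31
PMT = 2620.31 / 0.323411 = $8,102.10

$8,102.10


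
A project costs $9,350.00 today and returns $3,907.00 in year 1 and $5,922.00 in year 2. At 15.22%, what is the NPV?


Formula: NPV = C0 + C1/(1+r) + C2/(1+r)^2
Discount C1: $3,907.00 / (1 + 0.1522) = $3,390.90
Discount C2: $5,922.00 / (1 + 0.1522)^2 = $4,460.80
NPV = -$9,350.00 + $3,390.90 + $4,460.80 = -$1,498.30

-$1,498.30


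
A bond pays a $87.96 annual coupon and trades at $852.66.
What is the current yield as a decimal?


Formula: Current yield = annual coupon / price
Substituting: CY = $87.96 / $852.66
CY = 0.10316

0.10316


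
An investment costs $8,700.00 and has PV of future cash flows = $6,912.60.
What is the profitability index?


Formula: PI = PV(cash flows) / initial investment
Substituting: PI = $6,912.60 / $8,700.00
PI = 0.7946

0.7946


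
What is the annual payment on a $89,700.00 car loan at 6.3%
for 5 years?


Formula: PMT = PV * r / (1 - (1+r)^(-n))
Denominator: 1 - (1 + 0.063)^(-5) = 0.263227
Numerator: $89,700.00 * 0.063 = 5651.1
PMT = 5651.1 / 0.263227 = $21,468.54

$21,468.54


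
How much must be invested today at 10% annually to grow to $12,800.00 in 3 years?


Formula: PV = FV / (1 + r)^n
Substituting: PV = $12,800.00 / (1 + 0.1)^3
Discount factor: (1.1)^3 = 1.331
PV = $12,800.00 / 1.331 = $9,616.83

$9,616.83


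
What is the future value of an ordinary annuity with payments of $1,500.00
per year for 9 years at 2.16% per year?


Formula: FV = PMT * ((1+r)^n - 1) / r
Growth factor: (1 + 0.0216)^9 = 1.212071
Numerator: 1.212071 - 1 = 0.212071
FV = $1,500.00 * 0.212071 / 0.0216 = $14,727.13

$14,727.13


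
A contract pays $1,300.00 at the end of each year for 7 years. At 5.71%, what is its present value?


Formula: PV = PMT * (1 - (1+r)^(-n)) / r
Discount factor: (1 + 0.0571)^(-7) = 0.677934
Bracket: 1 - 0.677934 = 0.322066
PV = $1,300.00 * 0.322066 / 0.0571 = $7,332.50

$7,332.50


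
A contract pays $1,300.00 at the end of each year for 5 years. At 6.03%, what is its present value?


Formula: PV = PMT * (1 - (1+r)^(-n)) / r
Discount factor: (1 + 0.0603)^(-5) = 0.746202
Bracket: 1 - 0.746202 = 0.253798
PV = $1,300.00 * 0.253798 / 0.0603 = $5,471.61

$5,471.61


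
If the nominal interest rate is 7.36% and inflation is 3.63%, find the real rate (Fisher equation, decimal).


Formula: (1 + r_real) = (1 + r_nom) / (1 + inflation)
Substituting: (1 + r_real) = 1.0736 / 1.0363
(1 + r_real) = 1.035993
r_real = 1.035993 - 1 = 0.035993

0.035993


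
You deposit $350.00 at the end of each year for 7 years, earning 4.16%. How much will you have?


Formula: FV = PMT * ((1+r)^n - 1) / r
Growth factor: (1 + 0.0416)^7 = 1.330169
Numerator: 1.330169 - 1 = 0.330169
FV = $350.00 * 0.330169 / 0.0416 = $2,777.86

$2,777.86


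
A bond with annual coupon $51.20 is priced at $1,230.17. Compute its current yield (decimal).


Formula: Current yield = annual coupon / price
Substituting: CY = $51.20 / $1,230.17
CY = 0.04162

0.04162


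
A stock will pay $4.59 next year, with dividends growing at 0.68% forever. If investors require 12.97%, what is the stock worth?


Formula: P = D1 / (r - g)
Spread: r - g = 0.1297 - 0.0068 = 0.1229
Substituting: P = $4.59 / 0.1229
P = $37.35

$37.35


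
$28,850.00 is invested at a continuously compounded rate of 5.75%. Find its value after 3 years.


Formula: FV = P * e^(r*t)
Exponent: r*t = 0.0575 * 3 = 0.1725
e^(0.1725) = 1.188272
FV = $28,850.00 * 1.188272 = $34,281.64

$34,281.64


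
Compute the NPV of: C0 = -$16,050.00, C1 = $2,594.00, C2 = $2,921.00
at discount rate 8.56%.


Formula: NPV = C0 + C1/(1+r) + C2/(1+r)^2
Discount C1: $2,594.00 / (1 + 0.0856) = $2,389.46
Discount C2: $2,921.00 / (1 + 0.0856)^2 = $2,478.52
NPV = -$16,050.00 + $2,389.46 + $2,478.52 = -$11,182.02

-$11,182.02


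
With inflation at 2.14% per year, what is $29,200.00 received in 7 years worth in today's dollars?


Formula: Real value = nominal / (1 + inflation)^years
Price level: (1 + 0.0214)^7 = 1.159768
Real value = $29,200.00 / 1.159768 = $25,177.46

$25,177.46


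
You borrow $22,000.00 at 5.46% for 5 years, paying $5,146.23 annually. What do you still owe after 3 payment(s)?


Formula: Balance = PV*(1+r)^k - PMT*((1+r)^k - 1)/r
Growth: (1 + 0.0546)^3 = 1.172906
Accumulated factor: ((1+r)^k - 1)/r = 3.166781
Balance = $22,000.00 * 1.172906 - $5,146.23 * 3.166781
Balance = $9,506.95

$9,506.95


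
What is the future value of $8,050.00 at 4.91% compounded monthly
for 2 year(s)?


Formula: FV = P * (1 + r/m)^(m*t)
Period rate: r/m = 0.0491 / 12 = 0.004092
Total periods: m*t = 12 * 2 = 24
Growth factor: (1 + 0.004092)^24 = 1.102962
FV = $8,050.00 * 1.102962 = $8,878.85

$8,878.85


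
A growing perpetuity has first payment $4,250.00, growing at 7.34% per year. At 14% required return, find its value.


Formula: PV = C / (r - g)
Spread: r - g = 0.14 - 0.0734 = 0.0666
Substituting: PV = $4,250.00 / 0.0666
PV = $63,813.81

$63,813.81


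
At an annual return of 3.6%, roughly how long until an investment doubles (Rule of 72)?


Formula: Years ≈ 72 / r
Substituting: Years ≈ 72 / 3.6
Years ≈ 20.0

20.0 years


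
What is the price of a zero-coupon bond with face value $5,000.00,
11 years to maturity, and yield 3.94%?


Formula: Price = FV / (1 + r)^n
Substituting: Price = $5,000.00 / (1 + 0.0394)^11
Discount factor: (1.0394)^11 = 1.529713
Price = $5,000.00 / 1.529713 = $3,268.59

$3,268.59


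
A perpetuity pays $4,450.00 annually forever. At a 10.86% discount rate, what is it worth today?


Formula: PV = C / r
Substituting: PV = $4,450.00 / 0.1086
PV = $40,976.06

$40,976.06


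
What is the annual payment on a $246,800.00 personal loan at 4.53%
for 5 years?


Formula: PMT = PV * r / (1 - (1+r)^(-n))
Denominator: 1 - (1 + 0.0453)^(-5) = 0.1987
Numerator: $246,800.00 * 0.0453 = 11180.04
PMT = 11180.04 / 0.1987 = $56,265.98

$56,265.98


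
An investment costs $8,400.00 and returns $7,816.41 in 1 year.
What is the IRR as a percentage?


Formula: IRR = C1/C0 - 1
Substituting: IRR = $7,816.41 / $8,400.00 - 1
Ratio: 0.930525 - 1 = -0.069475
IRR = -6.9475%

-6.9475%


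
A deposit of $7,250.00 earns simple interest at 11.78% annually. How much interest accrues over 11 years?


Formula: I = P * r * t
Substituting: I = $7,250.00 * 0.1178 * 11
Step: I = $7,250.00 * 1.2958
I = $9,394.55

$9,394.55


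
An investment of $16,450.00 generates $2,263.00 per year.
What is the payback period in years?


Formula: Payback = investment / annual cash flow
Substituting: Payback = $16,450.00 / $2,263.00
Payback = 7.2691 years

7.2691 years


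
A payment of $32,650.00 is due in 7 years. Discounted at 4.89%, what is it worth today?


Formula: PV = FV / (1 + r)^n
Substituting: PV = $32,650.00 / (1 + 0.0489)^7
Discount factor: (1.0489)^7 = 1.396814
PV = $32,650.00 / 1.396814 = $23,374.62

$23,374.62


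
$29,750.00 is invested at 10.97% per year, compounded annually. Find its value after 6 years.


Formula: FV = P * (1 + r)^n
Substituting: FV = $29,750.00 * (1 + 0.1097)^6
Growth factor: (1.1097)^6 = 1.867383
FV = $29,750.00 * 1.867383 = $55,554.66

$55,554.66


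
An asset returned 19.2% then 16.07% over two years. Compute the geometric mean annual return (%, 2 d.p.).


Formula: Geometric mean = ((1+r1)*(1+r2))^(1/2) - 1
Product: (1 + 0.192) * (1 + 0.1607) = 1.192 * 1.1607 = 1.383554
Square root: 1.383554^0.5 = 1.176246
Geometric mean = 1.176246 - 1 = 0.176246
As percentage: 17.62%

17.62%


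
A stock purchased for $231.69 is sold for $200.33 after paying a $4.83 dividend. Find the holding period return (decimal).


Formula: HPR = (P1 - P0 + D) / P0
Gain: $200.33 - $231.69 + $4.83 = -$26.53
HPR = -$26.53 / $231.69 = -0.1145

-0.1145


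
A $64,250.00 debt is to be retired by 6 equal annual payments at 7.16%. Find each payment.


Formula: PMT = PV * r / (1 - (1+r)^(-n))
Denominator: 1 - (1 + 0.0716)^(-6) = 0.339605
Numerator: $64,250.00 * 0.0716 = 4600.3
PMT = 4600.3 / 0.339605 = $13,546.03

$13,546.03


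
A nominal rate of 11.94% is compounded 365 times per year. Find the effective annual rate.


Formula: EAR = (1 + r/m)^m - 1
Period rate: r/m = 0.1194 / 365 = 0.000327
Compounding: (1 + 0.000327)^365 = 1.126799
EAR = 1.126799 - 1 = 0.126799

0.126799


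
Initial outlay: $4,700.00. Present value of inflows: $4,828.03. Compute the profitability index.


Formula: PI = PV(cash flows) / initial investment
Substituting: PI = $4,828.03 / $4,700.00
PI = 1.0272

1.0272


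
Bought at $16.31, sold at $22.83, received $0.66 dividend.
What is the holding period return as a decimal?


Formula: HPR = (P1 - P0 + D) / P0
Gain: $22.83 - $16.31 + $0.66 = $7.18
HPR = $7.18 / $16.31 = 0.4402

0.4402


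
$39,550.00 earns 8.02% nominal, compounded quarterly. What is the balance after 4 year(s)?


Formula: FV = P * (1 + r/m)^(m*t)
Period rate: r/m = 0.0802 / 4 = 0.02005
Total periods: m*t = 4 * 4 = 16
Growth factor: (1 + 0.02005)^16 = 1.373863
FV = $39,550.00 * 1.373863 = $54,336.27

$54,336.27


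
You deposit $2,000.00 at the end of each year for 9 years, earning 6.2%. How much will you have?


Formula: FV = PMT * ((1+r)^n - 1) / r
Growth factor: (1 + 0.062)^9 = 1.718386
Numerator: 1.718386 - 1 = 0.718386
FV = $2,000.00 * 0.718386 / 0.062 = $23,173.73

$23,173.73


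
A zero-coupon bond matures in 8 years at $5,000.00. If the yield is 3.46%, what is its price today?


Formula: Price = FV / (1 + r)^n
Substituting: Price = $5,000.00 / (1 + 0.0346)^8
Discount factor: (1.0346)^8 = 1.312743
Price = $5,000.00 / 1.312743 = $3,808.82

$3,808.82


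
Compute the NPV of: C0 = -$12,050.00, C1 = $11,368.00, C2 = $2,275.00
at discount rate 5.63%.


Formula: NPV = C0 + C1/(1+r) + C2/(1+r)^2
Discount C1: $11,368.00 / (1 + 0.0563) = $10,762.09
Discount C2: $2,275.00 / (1 + 0.0563)^2 = $2,038.95
NPV = -$12,050.00 + $10,762.09 + $2,038.95 = $751.05

$751.05


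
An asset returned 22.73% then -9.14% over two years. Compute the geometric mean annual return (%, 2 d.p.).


Formula: Geometric mean = ((1+r1)*(1+r2))^(1/2) - 1
Product: (1 + 0.2273) * (1 + -0.0914) = 1.2273 * 0.9086 = 1.115125
Square root: 1.115125^0.5 = 1.055995
Geometric mean = 1.055995 - 1 = 0.055995
As percentage: 5.60%

5.60%


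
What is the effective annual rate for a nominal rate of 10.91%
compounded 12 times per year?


Formula: EAR = (1 + r/m)^m - 1
Period rate: r/m = 0.1091 / 12 = 0.009092
Compounding: (1 + 0.009092)^12 = 1.114724
EAR = 1.114724 - 1 = 0.114724

0.114724


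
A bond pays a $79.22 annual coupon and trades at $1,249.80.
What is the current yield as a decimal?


Formula: Current yield = annual coupon / price
Substituting: CY = $79.22 / $1,249.80
CY = 0.063386

0.063386


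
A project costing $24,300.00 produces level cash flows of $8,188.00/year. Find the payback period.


Formula: Payback = investment / annual cash flow
Substituting: Payback = $24,300.00 / $8,188.00
Payback = 2.9678 years

2.9678 years


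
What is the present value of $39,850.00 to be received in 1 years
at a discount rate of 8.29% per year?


Formula: PV = FV / (1 + r)^n
Substituting: PV = $39,850.00 / (1 + 0.0829)^1
Discount factor: (1.0829)^1 = 1.0829
PV = $39,850.00 / 1.0829 = $36,799.34

$36,799.34


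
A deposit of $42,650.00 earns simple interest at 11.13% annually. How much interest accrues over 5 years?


Formula: I = P * r * t
Substituting: I = $42,650.00 * 0.1113 * 5
Step: I = $42,650.00 * 0.5565
I = $23,734.73

$23,734.73


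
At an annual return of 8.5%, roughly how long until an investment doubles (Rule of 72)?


Formula: Years ≈ 72 / r
Substituting: Years ≈ 72 / 8.5
Years ≈ 8.5

8.5 years


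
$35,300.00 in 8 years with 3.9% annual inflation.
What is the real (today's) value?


Formula: Real value = nominal / (1 + inflation)^years
Price level: (1 + 0.039)^8 = 1.358077
Real value = $35,300.00 / 1.358077 = $25,992.64

$25,992.64


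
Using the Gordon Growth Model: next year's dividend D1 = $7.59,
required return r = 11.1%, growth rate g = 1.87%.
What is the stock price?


Formula: P = D1 / (r - g)
Spread: r - g = 0.111 - 0.0187 = 0.0923
Substituting: P = $7.59 / 0.0923
P = $82.23

$82.23


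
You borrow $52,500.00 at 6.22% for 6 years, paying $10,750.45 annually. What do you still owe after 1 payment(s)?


Formula: Balance = PV*(1+r)^k - PMT*((1+r)^k - 1)/r
Growth: (1 + 0.0622)^1 = 1.0622
Accumulated factor: ((1+r)^k - 1)/r = 1.0
Balance = $52,500.00 * 1.0622 - $10,750.45 * 1.0
Balance = $45,015.05

$45,015.05


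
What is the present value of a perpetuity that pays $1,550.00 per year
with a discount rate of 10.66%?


Formula: PV = C / r
Substituting: PV = $1,550.00 / 0.1066
PV = $14,540.34

$14,540.34


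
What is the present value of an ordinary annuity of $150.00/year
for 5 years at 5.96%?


Formula: PV = PMT * (1 - (1+r)^(-n)) / r
Discount factor: (1 + 0.0596)^(-5) = 0.74867
Bracket: 1 - 0.74867 = 0.25133
PV = $150.00 * 0.25133 / 0.0596 = $632.54

$632.54


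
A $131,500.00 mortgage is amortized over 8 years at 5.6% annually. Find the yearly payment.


Formula: PMT = PV * r / (1 - (1+r)^(-n))
Denominator: 1 - (1 + 0.056)^(-8) = 0.353321
Numerator: $131,500.00 * 0.056 = 7364.0
PMT = 7364.0 / 0.353321 = $20,842.23

$20,842.23


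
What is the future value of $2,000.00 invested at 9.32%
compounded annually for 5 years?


Formula: FV = P * (1 + r)^n
Substituting: FV = $2,000.00 * (1 + 0.0932)^5
Growth factor: (1.0932)^5 = 1.561342
FV = $2,000.00 * 1.561342 = $3,122.68

$3,122.68


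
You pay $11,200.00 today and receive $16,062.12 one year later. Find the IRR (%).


Formula: IRR = C1/C0 - 1
Substituting: IRR = $16,062.12 / $11,200.00 - 1
Ratio: 1.434118 - 1 = 0.434118
IRR = 43.4118%

43.4118%


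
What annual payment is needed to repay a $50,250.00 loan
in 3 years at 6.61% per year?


Formula: PMT = PV * r / (1 - (1+r)^(-n))
Denominator: 1 - (1 + 0.0661)^(-3) = 0.174711
Numerator: $50,250.00 * 0.0661 = 3321.525
PMT = 3321.525 / 0.174711 = $19,011.56

$19,011.56


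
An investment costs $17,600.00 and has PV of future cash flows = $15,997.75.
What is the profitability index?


Formula: PI = PV(cash flows) / initial investment
Substituting: PI = $15,997.75 / $17,600.00
PI = 0.909

0.909


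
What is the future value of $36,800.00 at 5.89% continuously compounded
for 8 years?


Formula: FV = P * e^(r*t)
Exponent: r*t = 0.0589 * 8 = 0.4712
e^(0.4712) = 1.601915
FV = $36,800.00 * 1.601915 = $58,950.48

$58,950.48


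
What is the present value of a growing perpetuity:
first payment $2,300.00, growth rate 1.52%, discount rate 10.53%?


Formula: PV = C / (r - g)
Spread: r - g = 0.1053 - 0.0152 = 0.0901
Substituting: PV = $2,300.00 / 0.0901
PV = $25,527.19

$25,527.19


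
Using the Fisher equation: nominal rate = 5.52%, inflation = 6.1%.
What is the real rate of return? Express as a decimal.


Formula: (1 + r_real) = (1 + r_nom) / (1 + inflation)
Substituting: (1 + r_real) = 1.0552 / 1.061
(1 + r_real) = 0.994533
r_real = 0.994533 - 1 = -0.005467

-0.005467


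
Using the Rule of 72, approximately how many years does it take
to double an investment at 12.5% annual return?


Formula: Years ≈ 72 / r
Substituting: Years ≈ 72 / 12.5
Years ≈ 5.8

5.8 years
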